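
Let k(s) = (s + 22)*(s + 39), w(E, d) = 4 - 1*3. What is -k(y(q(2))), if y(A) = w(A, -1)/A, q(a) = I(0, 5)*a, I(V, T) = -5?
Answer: -85191/100 ≈ -851.91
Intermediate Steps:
w(E, d) = 1 (w(E, d) = 4 - 3 = 1)
q(a) = -5*a
y(A) = 1/A
k(s) = (22 + s)*(39 + s)
-k(y(q(2))) = -(858 + (1/(-5*2))² + 61/((-5*2))) = -(858 + (1/(-10))² + 61/(-10)) = -(858 + (-⅒)² + 61*(-⅒)) = -(858 + 1/100 - 61/10) = -1*85191/100 = -85191/100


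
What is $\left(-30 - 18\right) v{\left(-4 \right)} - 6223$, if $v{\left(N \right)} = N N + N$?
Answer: $-6799$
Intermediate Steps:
$v{\left(N \right)} = N + N^{2}$ ($v{\left(N \right)} = N^{2} + N = N + N^{2}$)
$\left(-30 - 18\right) v{\left(-4 \right)} - 6223 = \left(-30 - 18\right) \left(- 4 \left(1 - 4\right)\right) - 6223 = \left(-30 + \left(-30 + 12\right)\right) \left(\left(-4\right) \left(-3\right)\right) - 6223 = \left(-30 - 18\right) 12 - 6223 = \left(-48\right) 12 - 6223 = -576 - 6223 = -6799$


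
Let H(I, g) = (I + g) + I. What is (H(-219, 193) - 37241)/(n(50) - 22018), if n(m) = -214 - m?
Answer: 18743/11141 ≈ 1.6823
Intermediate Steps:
H(I, g) = g + 2*I
(H(-219, 193) - 37241)/(n(50) - 22018) = ((193 + 2*(-219)) - 37241)/((-214 - 1*50) - 22018) = ((193 - 438) - 37241)/((-214 - 50) - 22018) = (-245 - 37241)/(-264 - 22018) = -37486/(-22282) = -37486*(-1/22282) = 18743/11141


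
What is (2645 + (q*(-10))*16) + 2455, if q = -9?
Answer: 6540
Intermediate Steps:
(2645 + (q*(-10))*16) + 2455 = (2645 - 9*(-10)*16) + 2455 = (2645 + 90*16) + 2455 = (2645 + 1440) + 2455 = 4085 + 2455 = 6540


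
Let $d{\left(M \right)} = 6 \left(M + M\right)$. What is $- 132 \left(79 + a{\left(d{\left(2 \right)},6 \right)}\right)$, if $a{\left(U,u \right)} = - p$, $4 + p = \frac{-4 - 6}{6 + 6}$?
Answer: $-11066$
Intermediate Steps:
$d{\left(M \right)} = 12 M$ ($d{\left(M \right)} = 6 \cdot 2 M = 12 M$)
$p = - \frac{29}{6}$ ($p = -4 + \frac{-4 - 6}{6 + 6} = -4 - \frac{10}{12} = -4 - \frac{5}{6} = - \frac{29}{6} \approx -4.8333$)
$a{\left(U,u \right)} = \frac{29}{6}$ ($a{\left(U,u \right)} = \left(-1\right) \left(- \frac{29}{6}\right) = \frac{29}{6}$)
$- 132 \left(79 + a{\left(d{\left(2 \right)},6 \right)}\right) = - 132 \left(79 + \frac{29}{6}\right) = \left(-132\right) \frac{503}{6} = -11066$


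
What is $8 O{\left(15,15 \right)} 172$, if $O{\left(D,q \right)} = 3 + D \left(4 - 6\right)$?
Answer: $-37152$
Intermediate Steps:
$O{\left(D,q \right)} = 3 - 2 D$ ($O{\left(D,q \right)} = 3 + D \left(4 - 6\right) = 3 + D \left(-2\right) = 3 - 2 D$)
$8 O{\left(15,15 \right)} 172 = 8 \left(3 - 30\right) 172 = 8 \left(-27\right) 172 = \left(-216\right) 172 = -37152$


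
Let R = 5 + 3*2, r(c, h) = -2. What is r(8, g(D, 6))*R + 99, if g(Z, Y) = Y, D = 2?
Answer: 77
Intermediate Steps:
R = 11 (R = 5 + 6 = 11)
r(8, g(D, 6))*R + 99 = -2*11 + 99 = -22 + 99 = 77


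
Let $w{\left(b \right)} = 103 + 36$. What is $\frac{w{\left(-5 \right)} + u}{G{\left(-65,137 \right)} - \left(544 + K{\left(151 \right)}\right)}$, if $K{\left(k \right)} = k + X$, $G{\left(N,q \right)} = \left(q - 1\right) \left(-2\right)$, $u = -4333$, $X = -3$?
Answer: $\frac{2097}{482} \approx 4.3506$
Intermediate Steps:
$G{\left(N,q \right)} = 2 - 2 q$ ($G{\left(N,q \right)} = \left(-1 + q\right) \left(-2\right) = 2 - 2 q$)
$K{\left(k \right)} = -3 + k$ ($K{\left(k \right)} = k - 3 = -3 + k$)
$w{\left(b \right)} = 139$
$\frac{w{\left(-5 \right)} + u}{G{\left(-65,137 \right)} - \left(544 + K{\left(151 \right)}\right)} = \frac{139 - 4333}{\left(2 - 274\right) - 692} = - \frac{4194}{\left(2 - 274\right) - 692} = - \frac{4194}{-272 - 692} = - \frac{4194}{-964} = \left(-4194\right) \left(- \frac{1}{964}\right) = \frac{2097}{482}$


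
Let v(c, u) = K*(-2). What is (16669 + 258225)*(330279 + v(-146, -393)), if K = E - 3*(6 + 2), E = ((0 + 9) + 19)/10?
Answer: 454016854658/5 ≈ 9.0803e+10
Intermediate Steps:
E = 14/5 (E = (9 + 19)*(1/10) = 28*(1/10) = 14/5 ≈ 2.8000)
K = -106/5 (K = 14/5 - 3*(6 + 2) = 14/5 - 3*8 = 14/5 - 24 = -106/5 ≈ -21.200)
v(c, u) = 212/5 (v(c, u) = -106/5*(-2) = 212/5)
(16669 + 258225)*(330279 + v(-146, -393)) = (16669 + 258225)*(330279 + 212/5) = 274894*(1651607/5) = 454016854658/5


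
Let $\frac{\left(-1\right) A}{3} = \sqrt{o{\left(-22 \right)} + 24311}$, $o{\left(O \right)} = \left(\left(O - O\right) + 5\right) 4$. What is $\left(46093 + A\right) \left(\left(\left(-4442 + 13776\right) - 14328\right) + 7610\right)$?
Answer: $120579288 - 7848 \sqrt{24331} \approx 1.1936 \cdot 10^{8}$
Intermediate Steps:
$o{\left(O \right)} = 20$ ($o{\left(O \right)} = \left(0 + 5\right) 4 = 5 \cdot 4 = 20$)
$A = - 3 \sqrt{24331}$ ($A = - 3 \sqrt{20 + 24311} = - 3 \sqrt{24331} \approx -467.95$)
$\left(46093 + A\right) \left(\left(\left(-4442 + 13776\right) - 14328\right) + 7610\right) = \left(46093 - 3 \sqrt{24331}\right) \left(\left(\left(-4442 + 13776\right) - 14328\right) + 7610\right) = \left(46093 - 3 \sqrt{24331}\right) \left(\left(9334 - 14328\right) + 7610\right) = \left(46093 - 3 \sqrt{24331}\right) \left(-4994 + 7610\right) = \left(46093 - 3 \sqrt{24331}\right) 2616 = 120579288 - 7848 \sqrt{24331}$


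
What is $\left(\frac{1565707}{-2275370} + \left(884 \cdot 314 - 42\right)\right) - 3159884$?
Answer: $- \frac{6558414285207}{2275370} \approx -2.8824 \cdot 10^{6}$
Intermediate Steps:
$\left(\frac{1565707}{-2275370} + \left(884 \cdot 314 - 42\right)\right) - 3159884 = \left(1565707 \left(- \frac{1}{2275370}\right) + \left(277576 - 42\right)\right) - 3159884 = \left(- \frac{1565707}{2275370} + 277534\right) - 3159884 = \frac{631490971873}{2275370} - 3159884 = - \frac{6558414285207}{2275370}$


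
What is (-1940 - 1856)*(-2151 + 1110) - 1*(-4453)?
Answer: 3956089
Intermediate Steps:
(-1940 - 1856)*(-2151 + 1110) - 1*(-4453) = -3796*(-1041) + 4453 = 3951636 + 4453 = 3956089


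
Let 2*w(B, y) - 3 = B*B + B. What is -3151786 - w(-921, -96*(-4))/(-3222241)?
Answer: -20311627297529/6444482 ≈ -3.1518e+6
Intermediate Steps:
w(B, y) = 3/2 + B/2 + B²/2 (w(B, y) = 3/2 + (B*B + B)/2 = 3/2 + (B² + B)/2 = 3/2 + (B + B²)/2 = 3/2 + (B/2 + B²/2) = 3/2 + B/2 + B²/2)
-3151786 - w(-921, -96*(-4))/(-3222241) = -3151786 - (3/2 + (½)*(-921) + (½)*(-921)²)/(-3222241) = -3151786 - (3/2 - 921/2 + (½)*848241)*(-1)/3222241 = -3151786 - (3/2 - 921/2 + 848241/2)*(-1)/3222241 = -3151786 - 847323*(-1)/(2*3222241) = -3151786 - 1*(-847323/6444482) = -3151786 + 847323/6444482 = -20311627297529/6444482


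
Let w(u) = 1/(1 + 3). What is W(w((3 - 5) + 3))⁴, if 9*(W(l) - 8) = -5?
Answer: 20151121/6561 ≈ 3071.3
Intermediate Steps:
w(u) = ¼ (w(u) = 1/4 = ¼)
W(l) = 67/9 (W(l) = 8 + (⅑)*(-5) = 8 - 5/9 = 67/9)
W(w((3 - 5) + 3))⁴ = (67/9)⁴ = 20151121/6561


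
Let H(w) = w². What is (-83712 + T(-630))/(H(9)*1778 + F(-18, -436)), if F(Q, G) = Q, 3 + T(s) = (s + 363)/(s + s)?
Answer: -35160211/60480000 ≈ -0.58135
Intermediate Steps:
T(s) = -3 + (363 + s)/(2*s) (T(s) = -3 + (s + 363)/(s + s) = -3 + (363 + s)/((2*s)) = -3 + (363 + s)*(1/(2*s)) = -3 + (363 + s)/(2*s))
(-83712 + T(-630))/(H(9)*1778 + F(-18, -436)) = (-83712 + (½)*(363 - 5*(-630))/(-630))/(9²*1778 - 18) = (-83712 + (½)*(-1/630)*(363 + 3150))/(81*1778 - 18) = (-83712 + (½)*(-1/630)*3513)/(144018 - 18) = (-83712 - 1171/420)/144000 = -35160211/420*1/144000 = -35160211/60480000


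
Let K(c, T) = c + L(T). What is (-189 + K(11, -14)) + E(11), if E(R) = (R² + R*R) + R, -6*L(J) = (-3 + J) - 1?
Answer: 78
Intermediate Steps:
L(J) = ⅔ - J/6 (L(J) = -((-3 + J) - 1)/6 = -(-4 + J)/6 = ⅔ - J/6)
K(c, T) = ⅔ + c - T/6 (K(c, T) = c + (⅔ - T/6) = ⅔ + c - T/6)
E(R) = R + 2*R² (E(R) = (R² + R²) + R = 2*R² + R = R + 2*R²)
(-189 + K(11, -14)) + E(11) = (-189 + (⅔ + 11 - ⅙*(-14))) + 11*(1 + 2*11) = (-189 + (⅔ + 11 + 7/3)) + 11*(1 + 22) = (-189 + 14) + 11*23 = -175 + 253 = 78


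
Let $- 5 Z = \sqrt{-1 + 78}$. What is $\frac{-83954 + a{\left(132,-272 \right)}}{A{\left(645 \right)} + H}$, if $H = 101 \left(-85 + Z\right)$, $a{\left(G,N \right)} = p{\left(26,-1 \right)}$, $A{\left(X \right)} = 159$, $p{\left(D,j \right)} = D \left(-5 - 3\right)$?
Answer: $\frac{1611702300}{161286493} - \frac{42501810 \sqrt{77}}{1774151423} \approx 9.7826$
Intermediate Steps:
$p{\left(D,j \right)} = - 8 D$ ($p{\left(D,j \right)} = D \left(-8\right) = - 8 D$)
$Z = - \frac{\sqrt{77}}{5}$ ($Z = - \frac{\sqrt{-1 + 78}}{5} = - \frac{\sqrt{77}}{5} \approx -1.755$)
$a{\left(G,N \right)} = -208$ ($a{\left(G,N \right)} = \left(-8\right) 26 = -208$)
$H = -8585 - \frac{101 \sqrt{77}}{5}$ ($H = 101 \left(-85 - \frac{\sqrt{77}}{5}\right) = -8585 - \frac{101 \sqrt{77}}{5} \approx -8762.3$)
$\frac{-83954 + a{\left(132,-272 \right)}}{A{\left(645 \right)} + H} = \frac{-83954 - 208}{159 - \left(8585 + \frac{101 \sqrt{77}}{5}\right)} = - \frac{84162}{-8426 - \frac{101 \sqrt{77}}{5}}$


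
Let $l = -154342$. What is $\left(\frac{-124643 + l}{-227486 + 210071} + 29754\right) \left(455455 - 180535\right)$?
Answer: $\frac{3167352678520}{387} \approx 8.1844 \cdot 10^{9}$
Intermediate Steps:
$\left(\frac{-124643 + l}{-227486 + 210071} + 29754\right) \left(455455 - 180535\right) = \left(\frac{-124643 - 154342}{-227486 + 210071} + 29754\right) \left(455455 - 180535\right) = \left(- \frac{278985}{-17415} + 29754\right) 274920 = \left(\left(-278985\right) \left(- \frac{1}{17415}\right) + 29754\right) 274920 = \left(\frac{18599}{1161} + 29754\right) 274920 = \frac{34562993}{1161} \cdot 274920 = \frac{3167352678520}{387}$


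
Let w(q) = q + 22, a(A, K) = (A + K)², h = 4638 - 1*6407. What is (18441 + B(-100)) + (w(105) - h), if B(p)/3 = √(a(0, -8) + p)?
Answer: 20337 + 18*I ≈ 20337.0 + 18.0*I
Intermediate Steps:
h = -1769 (h = 4638 - 6407 = -1769)
B(p) = 3*√(64 + p) (B(p) = 3*√((0 - 8)² + p) = 3*√((-8)² + p) = 3*√(64 + p))
w(q) = 22 + q
(18441 + B(-100)) + (w(105) - h) = (18441 + 3*√(64 - 100)) + ((22 + 105) - 1*(-1769)) = (18441 + 3*√(-36)) + (127 + 1769) = (18441 + 3*(6*I)) + 1896 = (18441 + 18*I) + 1896 = 20337 + 18*I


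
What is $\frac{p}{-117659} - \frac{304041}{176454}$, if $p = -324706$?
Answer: $\frac{7174170835}{6920467062} \approx 1.0367$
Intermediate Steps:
$\frac{p}{-117659} - \frac{304041}{176454} = - \frac{324706}{-117659} - \frac{304041}{176454} = \left(-324706\right) \left(- \frac{1}{117659}\right) - \frac{101347}{58818} = \frac{324706}{117659} - \frac{101347}{58818} = \frac{7174170835}{6920467062}$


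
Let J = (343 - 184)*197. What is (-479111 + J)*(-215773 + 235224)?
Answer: -8709924388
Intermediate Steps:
J = 31323 (J = 159*197 = 31323)
(-479111 + J)*(-215773 + 235224) = (-479111 + 31323)*(-215773 + 235224) = -447788*19451 = -8709924388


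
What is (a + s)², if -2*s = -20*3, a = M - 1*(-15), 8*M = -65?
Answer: 87025/64 ≈ 1359.8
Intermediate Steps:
M = -65/8 (M = (⅛)*(-65) = -65/8 ≈ -8.1250)
a = 55/8 (a = -65/8 - 1*(-15) = -65/8 + 15 = 55/8 ≈ 6.8750)
s = 30 (s = -(-10)*3 = -½*(-60) = 30)
(a + s)² = (55/8 + 30)² = (295/8)² = 87025/64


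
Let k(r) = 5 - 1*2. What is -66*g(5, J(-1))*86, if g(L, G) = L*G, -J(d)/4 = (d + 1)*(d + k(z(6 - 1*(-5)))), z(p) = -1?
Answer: 0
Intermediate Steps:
k(r) = 3 (k(r) = 5 - 2 = 3)
J(d) = -4*(1 + d)*(3 + d) (J(d) = -4*(d + 1)*(d + 3) = -4*(1 + d)*(3 + d))
g(L, G) = G*L
-66*g(5, J(-1))*86 = -66*(-12 - 16*(-1) - 4*(-1)²)*5*86 = -66*(-12 + 16 - 4*1)*5*86 = -66*(-12 + 16 - 4)*5*86 = -0*5*86 = -66*0*86 = 0*86 = 0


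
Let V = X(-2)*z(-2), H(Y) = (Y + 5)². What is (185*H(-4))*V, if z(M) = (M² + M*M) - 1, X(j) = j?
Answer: -2590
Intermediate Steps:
H(Y) = (5 + Y)²
z(M) = -1 + 2*M² (z(M) = (M² + M²) - 1 = 2*M² - 1 = -1 + 2*M²)
V = -14 (V = -2*(-1 + 2*(-2)²) = -2*(-1 + 2*4) = -2*(-1 + 8) = -2*7 = -14)
(185*H(-4))*V = (185*(5 - 4)²)*(-14) = (185*1²)*(-14) = (185*1)*(-14) = 185*(-14) = -2590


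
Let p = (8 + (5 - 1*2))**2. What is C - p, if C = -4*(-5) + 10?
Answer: -91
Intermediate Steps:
p = 121 (p = (8 + (5 - 2))**2 = (8 + 3)**2 = 11**2 = 121)
C = 30 (C = 20 + 10 = 30)
C - p = 30 - 1*121 = 30 - 121 = -91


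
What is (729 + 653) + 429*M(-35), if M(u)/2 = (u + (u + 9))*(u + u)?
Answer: 3665042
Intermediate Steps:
M(u) = 4*u*(9 + 2*u) (M(u) = 2*((u + (u + 9))*(u + u)) = 2*((u + (9 + u))*(2*u)) = 2*((9 + 2*u)*(2*u)) = 2*(2*u*(9 + 2*u)) = 4*u*(9 + 2*u))
(729 + 653) + 429*M(-35) = (729 + 653) + 429*(4*(-35)*(9 + 2*(-35))) = 1382 + 429*(4*(-35)*(9 - 70)) = 1382 + 429*(4*(-35)*(-61)) = 1382 + 429*8540 = 1382 + 3663660 = 3665042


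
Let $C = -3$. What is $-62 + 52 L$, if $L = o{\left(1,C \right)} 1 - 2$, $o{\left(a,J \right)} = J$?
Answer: $-322$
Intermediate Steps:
$L = -5$ ($L = \left(-3\right) 1 - 2 = -3 - 2 = -5$)
$-62 + 52 L = -62 + 52 \left(-5\right) = -62 - 260 = -322$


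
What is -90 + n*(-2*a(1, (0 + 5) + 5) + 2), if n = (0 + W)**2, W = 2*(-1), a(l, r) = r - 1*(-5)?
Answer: -202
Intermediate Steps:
a(l, r) = 5 + r (a(l, r) = r + 5 = 5 + r)
W = -2
n = 4 (n = (0 - 2)**2 = (-2)**2 = 4)
-90 + n*(-2*a(1, (0 + 5) + 5) + 2) = -90 + 4*(-2*(5 + ((0 + 5) + 5)) + 2) = -90 + 4*(-2*(5 + (5 + 5)) + 2) = -90 + 4*(-2*(5 + 10) + 2) = -90 + 4*(-2*15 + 2) = -90 + 4*(-30 + 2) = -90 + 4*(-28) = -90 - 112 = -202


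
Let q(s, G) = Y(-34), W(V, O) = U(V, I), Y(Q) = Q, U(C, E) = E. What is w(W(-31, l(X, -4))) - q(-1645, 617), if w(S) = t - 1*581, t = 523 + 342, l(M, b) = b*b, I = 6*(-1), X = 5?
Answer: 318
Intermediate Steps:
I = -6
l(M, b) = b²
W(V, O) = -6
q(s, G) = -34
t = 865
w(S) = 284 (w(S) = 865 - 1*581 = 865 - 581 = 284)
w(W(-31, l(X, -4))) - q(-1645, 617) = 284 - 1*(-34) = 284 + 34 = 318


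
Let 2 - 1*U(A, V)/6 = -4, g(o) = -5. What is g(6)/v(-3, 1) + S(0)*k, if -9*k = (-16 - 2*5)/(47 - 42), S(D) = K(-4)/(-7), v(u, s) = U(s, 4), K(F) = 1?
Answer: -31/140 ≈ -0.22143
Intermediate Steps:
U(A, V) = 36 (U(A, V) = 12 - 6*(-4) = 12 + 24 = 36)
v(u, s) = 36
S(D) = -1/7 (S(D) = 1/(-7) = 1*(-1/7) = -1/7)
k = 26/45 (k = -(-16 - 2*5)/(9*(47 - 42)) = -(-16 - 10)/(9*5) = -(-26)/(9*5) = -1/9*(-26/5) = 26/45 ≈ 0.57778)
g(6)/v(-3, 1) + S(0)*k = -5/36 - 1/7*26/45 = -5*1/36 - 26/315 = -5/36 - 26/315 = -31/140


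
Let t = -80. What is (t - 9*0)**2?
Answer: 6400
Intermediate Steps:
(t - 9*0)**2 = (-80 - 9*0)**2 = (-80 + 0)**2 = (-80)**2 = 6400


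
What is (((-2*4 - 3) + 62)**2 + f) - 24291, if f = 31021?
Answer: 9331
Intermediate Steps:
(((-2*4 - 3) + 62)**2 + f) - 24291 = (((-2*4 - 3) + 62)**2 + 31021) - 24291 = (((-8 - 3) + 62)**2 + 31021) - 24291 = ((-11 + 62)**2 + 31021) - 24291 = (51**2 + 31021) - 24291 = (2601 + 31021) - 24291 = 33622 - 24291 = 9331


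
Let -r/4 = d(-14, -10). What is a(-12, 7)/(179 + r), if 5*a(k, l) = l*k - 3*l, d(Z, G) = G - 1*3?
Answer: -1/11 ≈ -0.090909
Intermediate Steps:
d(Z, G) = -3 + G (d(Z, G) = G - 3 = -3 + G)
r = 52 (r = -4*(-3 - 10) = -4*(-13) = 52)
a(k, l) = -3*l/5 + k*l/5 (a(k, l) = (l*k - 3*l)/5 = (k*l - 3*l)/5 = (-3*l + k*l)/5 = -3*l/5 + k*l/5)
a(-12, 7)/(179 + r) = ((⅕)*7*(-3 - 12))/(179 + 52) = ((⅕)*7*(-15))/231 = -21*1/231 = -1/11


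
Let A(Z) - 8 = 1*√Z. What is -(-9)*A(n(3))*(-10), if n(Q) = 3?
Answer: -720 - 90*√3 ≈ -875.88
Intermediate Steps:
A(Z) = 8 + √Z (A(Z) = 8 + 1*√Z = 8 + √Z)
-(-9)*A(n(3))*(-10) = -(-9)*(8 + √3)*(-10) = -9*(-8 - √3)*(-10) = (72 + 9*√3)*(-10) = -720 - 90*√3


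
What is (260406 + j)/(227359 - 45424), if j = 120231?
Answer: 42293/20215 ≈ 2.0922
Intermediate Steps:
(260406 + j)/(227359 - 45424) = (260406 + 120231)/(227359 - 45424) = 380637/181935 = 380637*(1/181935) = 42293/20215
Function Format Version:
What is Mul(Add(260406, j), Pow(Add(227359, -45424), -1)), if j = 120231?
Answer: Rational(42293, 20215) ≈ 2.0922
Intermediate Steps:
Mul(Add(260406, j), Pow(Add(227359, -45424), -1)) = Mul(Add(260406, 120231), Pow(Add(227359, -45424), -1)) = Mul(380637, Pow(181935, -1)) = Mul(380637, Rational(1, 181935)) = Rational(42293, 20215)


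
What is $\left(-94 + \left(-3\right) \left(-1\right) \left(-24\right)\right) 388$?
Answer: $-64408$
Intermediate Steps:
$\left(-94 + \left(-3\right) \left(-1\right) \left(-24\right)\right) 388 = \left(-94 + 3 \left(-24\right)\right) 388 = \left(-94 - 72\right) 388 = \left(-166\right) 388 = -64408$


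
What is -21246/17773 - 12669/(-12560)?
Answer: -41683623/223228880 ≈ -0.18673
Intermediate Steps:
-21246/17773 - 12669/(-12560) = -21246*1/17773 - 12669*(-1/12560) = -21246/17773 + 12669/12560 = -41683623/223228880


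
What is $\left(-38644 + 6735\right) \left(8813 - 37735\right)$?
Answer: $922872098$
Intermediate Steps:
$\left(-38644 + 6735\right) \left(8813 - 37735\right) = \left(-31909\right) \left(-28922\right) = 922872098$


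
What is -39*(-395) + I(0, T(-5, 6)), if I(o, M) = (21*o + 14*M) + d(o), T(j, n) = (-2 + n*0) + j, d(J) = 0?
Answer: 15307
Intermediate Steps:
T(j, n) = -2 + j (T(j, n) = (-2 + 0) + j = -2 + j)
I(o, M) = 14*M + 21*o (I(o, M) = (21*o + 14*M) + 0 = (14*M + 21*o) + 0 = 14*M + 21*o)
-39*(-395) + I(0, T(-5, 6)) = -39*(-395) + (14*(-2 - 5) + 21*0) = 15405 + (14*(-7) + 0) = 15405 + (-98 + 0) = 15405 - 98 = 15307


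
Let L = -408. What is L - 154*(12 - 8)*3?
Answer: -2256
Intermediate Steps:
L - 154*(12 - 8)*3 = -408 - 154*(12 - 8)*3 = -408 - 616*3 = -408 - 154*12 = -408 - 1848 = -2256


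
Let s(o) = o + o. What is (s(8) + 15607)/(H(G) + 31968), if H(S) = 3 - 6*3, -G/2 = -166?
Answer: 15623/31953 ≈ 0.48894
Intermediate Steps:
s(o) = 2*o
G = 332 (G = -2*(-166) = 332)
H(S) = -15 (H(S) = 3 - 18 = -15)
(s(8) + 15607)/(H(G) + 31968) = (2*8 + 15607)/(-15 + 31968) = (16 + 15607)/31953 = 15623*(1/31953) = 15623/31953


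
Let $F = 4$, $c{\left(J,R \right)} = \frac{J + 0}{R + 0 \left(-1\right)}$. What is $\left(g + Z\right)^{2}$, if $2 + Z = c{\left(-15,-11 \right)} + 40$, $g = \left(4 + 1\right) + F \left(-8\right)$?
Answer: $\frac{18496}{121} \approx 152.86$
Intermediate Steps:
$c{\left(J,R \right)} = \frac{J}{R}$ ($c{\left(J,R \right)} = \frac{J}{R + 0} = \frac{J}{R}$)
$g = -27$ ($g = \left(4 + 1\right) + 4 \left(-8\right) = 5 - 32 = -27$)
$Z = \frac{433}{11}$ ($Z = -2 + \left(- \frac{15}{-11} + 40\right) = -2 + \left(\left(-15\right) \left(- \frac{1}{11}\right) + 40\right) = -2 + \left(\frac{15}{11} + 40\right) = -2 + \frac{455}{11} = \frac{433}{11} \approx 39.364$)
$\left(g + Z\right)^{2} = \left(-27 + \frac{433}{11}\right)^{2} = \left(\frac{136}{11}\right)^{2} = \frac{18496}{121}$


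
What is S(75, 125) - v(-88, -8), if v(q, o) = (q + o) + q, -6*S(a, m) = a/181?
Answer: 66583/362 ≈ 183.93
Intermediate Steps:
S(a, m) = -a/1086 (S(a, m) = -a/(6*181) = -a/1086)
v(q, o) = o + 2*q (v(q, o) = (o + q) + q = o + 2*q)
S(75, 125) - v(-88, -8) = -1/1086*75 - (-8 + 2*(-88)) = -25/362 - (-8 - 176) = -25/362 - 1*(-184) = -25/362 + 184 = 66583/362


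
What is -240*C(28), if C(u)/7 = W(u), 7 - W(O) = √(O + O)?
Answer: -11760 + 3360*√14 ≈ 811.97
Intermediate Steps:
W(O) = 7 - √2*√O (W(O) = 7 - √(O + O) = 7 - √(2*O) = 7 - √2*√O)
C(u) = 49 - 7*√2*√u (C(u) = 7*(7 - √2*√u) = 49 - 7*√2*√u)
-240*C(28) = -240*(49 - 7*√2*√28) = -240*(49 - 7*√2*2*√7) = -240*(49 - 14*√14) = -11760 + 3360*√14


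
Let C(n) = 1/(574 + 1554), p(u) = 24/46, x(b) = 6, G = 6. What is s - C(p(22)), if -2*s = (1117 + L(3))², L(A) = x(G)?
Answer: -1341841257/2128 ≈ -6.3056e+5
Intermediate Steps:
p(u) = 12/23 (p(u) = 24*(1/46) = 12/23)
C(n) = 1/2128
L(A) = 6
s = -1261129/2 (s = -(1117 + 6)²/2 = -½*1123² = -½*1261129 = -1261129/2 ≈ -6.3056e+5)
s - C(p(22)) = -1261129/2 - 1*1/2128 = -1261129/2 - 1/2128 = -1341841257/2128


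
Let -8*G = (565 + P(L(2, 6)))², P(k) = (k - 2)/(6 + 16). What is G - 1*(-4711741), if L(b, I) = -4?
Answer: 565297043/121 ≈ 4.6719e+6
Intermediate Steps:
P(k) = -1/11 + k/22 (P(k) = (-2 + k)/22 = (-2 + k)*(1/22) = -1/11 + k/22)
G = -4823618/121 (G = -(565 + (-1/11 + (1/22)*(-4)))²/8 = -(565 + (-1/11 - 2/11))²/8 = -(565 - 3/11)²/8 = -(6212/11)²/8 = -⅛*38588944/121 = -4823618/121 ≈ -39865.)
G - 1*(-4711741) = -4823618/121 - 1*(-4711741) = -4823618/121 + 4711741 = 565297043/121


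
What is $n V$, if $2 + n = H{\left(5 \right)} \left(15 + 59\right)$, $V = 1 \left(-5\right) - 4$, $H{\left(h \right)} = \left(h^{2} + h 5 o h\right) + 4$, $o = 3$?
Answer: $-269046$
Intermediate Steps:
$H{\left(h \right)} = 4 + 16 h^{2}$ ($H{\left(h \right)} = \left(h^{2} + h 5 \cdot 3 h\right) + 4 = \left(h^{2} + 5 h 3 h\right) + 4 = \left(h^{2} + 15 h h\right) + 4 = \left(h^{2} + 15 h^{2}\right) + 4 = 16 h^{2} + 4 = 4 + 16 h^{2}$)
$V = -9$ ($V = -5 - 4 = -9$)
$n = 29894$ ($n = -2 + \left(4 + 16 \cdot 5^{2}\right) \left(15 + 59\right) = -2 + \left(4 + 16 \cdot 25\right) 74 = -2 + \left(4 + 400\right) 74 = -2 + 404 \cdot 74 = -2 + 29896 = 29894$)
$n V = 29894 \left(-9\right) = -269046$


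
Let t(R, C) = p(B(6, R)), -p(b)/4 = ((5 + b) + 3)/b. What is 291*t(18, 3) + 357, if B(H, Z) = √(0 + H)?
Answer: -807 - 1552*√6 ≈ -4608.6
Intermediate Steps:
B(H, Z) = √H
p(b) = -4*(8 + b)/b (p(b) = -4*((5 + b) + 3)/b = -4*(8 + b)/b)
t(R, C) = -4 - 16*√6/3 (t(R, C) = -4 - 32*√6/6 = -4 - 16*√6/3)
291*t(18, 3) + 357 = 291*(-4 - 16*√6/3) + 357 = (-1164 - 1552*√6) + 357 = -807 - 1552*√6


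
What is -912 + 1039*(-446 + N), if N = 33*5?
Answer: -292871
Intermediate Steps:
N = 165
-912 + 1039*(-446 + N) = -912 + 1039*(-446 + 165) = -912 + 1039*(-281) = -912 - 291959 = -292871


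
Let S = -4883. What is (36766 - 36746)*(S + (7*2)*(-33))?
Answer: -106900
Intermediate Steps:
(36766 - 36746)*(S + (7*2)*(-33)) = (36766 - 36746)*(-4883 + (7*2)*(-33)) = 20*(-4883 + 14*(-33)) = 20*(-4883 - 462) = 20*(-5345) = -106900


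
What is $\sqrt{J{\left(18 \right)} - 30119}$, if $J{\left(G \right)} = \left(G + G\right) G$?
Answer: $i \sqrt{29471} \approx 171.67 i$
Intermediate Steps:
$J{\left(G \right)} = 2 G^{2}$ ($J{\left(G \right)} = 2 G G = 2 G^{2}$)
$\sqrt{J{\left(18 \right)} - 30119} = \sqrt{2 \cdot 18^{2} - 30119} = \sqrt{2 \cdot 324 - 30119} = \sqrt{648 - 30119} = \sqrt{-29471} = i \sqrt{29471}$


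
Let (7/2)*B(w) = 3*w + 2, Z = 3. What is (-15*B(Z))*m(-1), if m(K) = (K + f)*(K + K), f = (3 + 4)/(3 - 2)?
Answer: 3960/7 ≈ 565.71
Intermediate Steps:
f = 7 (f = 7/1 = 7*1 = 7)
m(K) = 2*K*(7 + K) (m(K) = (K + 7)*(K + K) = (7 + K)*(2*K) = 2*K*(7 + K))
B(w) = 4/7 + 6*w/7 (B(w) = 2*(3*w + 2)/7 = 2*(2 + 3*w)/7 = 4/7 + 6*w/7)
(-15*B(Z))*m(-1) = (-15*(4/7 + (6/7)*3))*(2*(-1)*(7 - 1)) = (-15*(4/7 + 18/7))*(2*(-1)*6) = -15*22/7*(-12) = -330/7*(-12) = 3960/7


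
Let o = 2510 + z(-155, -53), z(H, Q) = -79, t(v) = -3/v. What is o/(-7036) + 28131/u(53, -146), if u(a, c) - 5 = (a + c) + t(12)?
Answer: -792577007/2483708 ≈ -319.11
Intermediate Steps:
u(a, c) = 19/4 + a + c (u(a, c) = 5 + ((a + c) - 3/12) = 5 + ((a + c) - 3*1/12) = 5 + ((a + c) - ¼) = 5 + (-¼ + a + c) = 19/4 + a + c)
o = 2431 (o = 2510 - 79 = 2431)
o/(-7036) + 28131/u(53, -146) = 2431/(-7036) + 28131/(19/4 + 53 - 146) = 2431*(-1/7036) + 28131/(-353/4) = -2431/7036 + 28131*(-4/353) = -2431/7036 - 112524/353 = -792577007/2483708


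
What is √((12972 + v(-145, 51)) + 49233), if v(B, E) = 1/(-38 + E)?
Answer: √10512658/13 ≈ 249.41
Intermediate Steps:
√((12972 + v(-145, 51)) + 49233) = √((12972 + 1/(-38 + 51)) + 49233) = √((12972 + 1/13) + 49233) = √(168637/13 + 49233) = √(808666/13) = √10512658/13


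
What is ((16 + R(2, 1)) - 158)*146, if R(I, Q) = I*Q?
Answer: -20440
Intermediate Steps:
((16 + R(2, 1)) - 158)*146 = ((16 + 2*1) - 158)*146 = ((16 + 2) - 158)*146 = (18 - 158)*146 = -140*146 = -20440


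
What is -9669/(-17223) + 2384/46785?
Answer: 164474599/268592685 ≈ 0.61236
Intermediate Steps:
-9669/(-17223) + 2384/46785 = -9669*(-1/17223) + 2384*(1/46785) = 3223/5741 + 2384/46785 = 164474599/268592685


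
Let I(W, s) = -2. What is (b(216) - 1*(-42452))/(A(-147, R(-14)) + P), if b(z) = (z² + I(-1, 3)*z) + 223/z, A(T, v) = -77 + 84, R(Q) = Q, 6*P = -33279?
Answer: -19154239/1196532 ≈ -16.008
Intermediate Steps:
P = -11093/2 (P = (⅙)*(-33279) = -11093/2 ≈ -5546.5)
A(T, v) = 7
b(z) = z² - 2*z + 223/z (b(z) = (z² - 2*z) + 223/z = z² - 2*z + 223/z)
(b(216) - 1*(-42452))/(A(-147, R(-14)) + P) = ((223 + 216²*(-2 + 216))/216 - 1*(-42452))/(7 - 11093/2) = ((223 + 46656*214)/216 + 42452)/(-11079/2) = ((223 + 9984384)/216 + 42452)*(-2/11079) = ((1/216)*9984607 + 42452)*(-2/11079) = (9984607/216 + 42452)*(-2/11079) = (19154239/216)*(-2/11079) = -19154239/1196532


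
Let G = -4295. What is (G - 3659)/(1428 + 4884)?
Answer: -3977/3156 ≈ -1.2601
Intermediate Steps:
(G - 3659)/(1428 + 4884) = (-4295 - 3659)/(1428 + 4884) = -7954/6312 = -7954*1/6312 = -3977/3156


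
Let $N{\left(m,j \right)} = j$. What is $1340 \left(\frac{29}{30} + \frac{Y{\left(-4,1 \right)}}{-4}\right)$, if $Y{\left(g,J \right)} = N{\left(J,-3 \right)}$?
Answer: $\frac{6901}{3} \approx 2300.3$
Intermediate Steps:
$Y{\left(g,J \right)} = -3$
$1340 \left(\frac{29}{30} + \frac{Y{\left(-4,1 \right)}}{-4}\right) = 1340 \left(\frac{29}{30} - \frac{3}{-4}\right) = 1340 \left(29 \cdot \frac{1}{30} - - \frac{3}{4}\right) = 1340 \left(\frac{29}{30} + \frac{3}{4}\right) = 1340 \cdot \frac{103}{60} = \frac{6901}{3}$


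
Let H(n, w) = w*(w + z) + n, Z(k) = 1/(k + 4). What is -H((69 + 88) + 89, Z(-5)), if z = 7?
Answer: -240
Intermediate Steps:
Z(k) = 1/(4 + k)
H(n, w) = n + w*(7 + w) (H(n, w) = w*(w + 7) + n = w*(7 + w) + n = n + w*(7 + w))
-H((69 + 88) + 89, Z(-5)) = -(((69 + 88) + 89) + (1/(4 - 5))² + 7/(4 - 5)) = -((157 + 89) + (1/(-1))² + 7/(-1)) = -(246 + (-1)² + 7*(-1)) = -(246 + 1 - 7) = -1*240 = -240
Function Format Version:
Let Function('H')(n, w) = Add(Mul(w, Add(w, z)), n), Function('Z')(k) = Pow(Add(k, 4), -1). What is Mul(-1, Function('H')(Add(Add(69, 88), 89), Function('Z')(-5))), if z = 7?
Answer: -240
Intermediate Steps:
Function('Z')(k) = Pow(Add(4, k), -1)
Function('H')(n, w) = Add(n, Mul(w, Add(7, w))) (Function('H')(n, w) = Add(Mul(w, Add(w, 7)), n) = Add(Mul(w, Add(7, w)), n) = Add(n, Mul(w, Add(7, w))))
Mul(-1, Function('H')(Add(Add(69, 88), 89), Function('Z')(-5))) = Mul(-1, Add(Add(Add(69, 88), 89), Pow(Pow(Add(4, -5), -1), 2), Mul(7, Pow(Add(4, -5), -1)))) = Mul(-1, Add(Add(157, 89), Pow(Pow(-1, -1), 2), Mul(7, Pow(-1, -1)))) = Mul(-1, Add(246, Pow(-1, 2), Mul(7, -1))) = Mul(-1, Add(246, 1, -7)) = Mul(-1, 240) = -240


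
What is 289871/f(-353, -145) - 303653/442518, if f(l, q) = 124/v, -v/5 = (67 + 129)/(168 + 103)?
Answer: -31429469107463/3717593718 ≈ -8454.3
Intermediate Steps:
v = -980/271 (v = -5*(67 + 129)/(168 + 103) = -980/271 ≈ -3.6162)
f(l, q) = -8401/245 (f(l, q) = 124/(-980/271) = 124*(-271/980) = -8401/245)
289871/f(-353, -145) - 303653/442518 = 289871/(-8401/245) - 303653/442518 = 289871*(-245/8401) - 303653*1/442518 = -71018395/8401 - 303653/442518 = -31429469107463/3717593718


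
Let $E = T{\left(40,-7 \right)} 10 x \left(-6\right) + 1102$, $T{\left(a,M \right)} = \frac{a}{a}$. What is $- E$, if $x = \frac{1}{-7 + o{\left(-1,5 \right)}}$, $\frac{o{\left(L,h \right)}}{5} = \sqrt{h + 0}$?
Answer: $- \frac{20833}{19} + \frac{75 \sqrt{5}}{19} \approx -1087.6$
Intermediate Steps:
$o{\left(L,h \right)} = 5 \sqrt{h}$ ($o{\left(L,h \right)} = 5 \sqrt{h + 0} = 5 \sqrt{h}$)
$T{\left(a,M \right)} = 1$
$x = \frac{1}{-7 + 5 \sqrt{5}} \approx 0.23921$
$E = \frac{20833}{19} - \frac{75 \sqrt{5}}{19}$ ($E = 1 \cdot 10 \left(\frac{7}{76} + \frac{5 \sqrt{5}}{76}\right) \left(-6\right) + 1102 = 1 \left(\frac{35}{38} + \frac{25 \sqrt{5}}{38}\right) \left(-6\right) + 1102 = 1 \left(- \frac{105}{19} - \frac{75 \sqrt{5}}{19}\right) + 1102 = \left(- \frac{105}{19} - \frac{75 \sqrt{5}}{19}\right) + 1102 = \frac{20833}{19} - \frac{75 \sqrt{5}}{19} \approx 1087.6$)
$- E = - (\frac{20833}{19} - \frac{75 \sqrt{5}}{19}) = - \frac{20833}{19} + \frac{75 \sqrt{5}}{19}$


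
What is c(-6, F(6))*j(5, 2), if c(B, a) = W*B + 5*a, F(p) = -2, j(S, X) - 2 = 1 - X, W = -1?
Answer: -4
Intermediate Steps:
j(S, X) = 3 - X (j(S, X) = 2 + (1 - X) = 3 - X)
c(B, a) = -B + 5*a
c(-6, F(6))*j(5, 2) = (-1*(-6) + 5*(-2))*(3 - 1*2) = (6 - 10)*(3 - 2) = -4*1 = -4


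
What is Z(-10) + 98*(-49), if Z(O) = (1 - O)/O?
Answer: -48031/10 ≈ -4803.1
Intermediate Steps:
Z(O) = (1 - O)/O
Z(-10) + 98*(-49) = (1 - 1*(-10))/(-10) + 98*(-49) = -(1 + 10)/10 - 4802 = -⅒*11 - 4802 = -11/10 - 4802 = -48031/10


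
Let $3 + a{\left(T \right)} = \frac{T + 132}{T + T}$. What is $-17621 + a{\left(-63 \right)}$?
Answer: $- \frac{740231}{42} \approx -17625.0$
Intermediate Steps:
$a{\left(T \right)} = -3 + \frac{132 + T}{2 T}$ ($a{\left(T \right)} = -3 + \frac{T + 132}{T + T} = -3 + \frac{132 + T}{2 T}$)
$-17621 + a{\left(-63 \right)} = -17621 - \left(\frac{5}{2} - \frac{66}{-63}\right) = -17621 + \left(- \frac{5}{2} + 66 \left(- \frac{1}{63}\right)\right) = -17621 - \frac{149}{42} = - \frac{740231}{42}$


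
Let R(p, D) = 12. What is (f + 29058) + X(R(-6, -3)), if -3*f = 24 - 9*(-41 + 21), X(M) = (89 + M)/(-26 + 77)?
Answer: 1478591/51 ≈ 28992.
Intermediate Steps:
X(M) = 89/51 + M/51 (X(M) = (89 + M)/51 = (89 + M)*(1/51) = 89/51 + M/51)
f = -68 (f = -(24 - 9*(-41 + 21))/3 = -(24 - 9*(-20))/3 = -(24 + 180)/3 = -⅓*204 = -68)
(f + 29058) + X(R(-6, -3)) = (-68 + 29058) + (89/51 + (1/51)*12) = 28990 + (89/51 + 4/17) = 28990 + 101/51 = 1478591/51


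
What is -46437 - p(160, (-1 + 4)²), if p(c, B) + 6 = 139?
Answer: -46570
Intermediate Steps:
p(c, B) = 133 (p(c, B) = -6 + 139 = 133)
-46437 - p(160, (-1 + 4)²) = -46437 - 1*133 = -46437 - 133 = -46570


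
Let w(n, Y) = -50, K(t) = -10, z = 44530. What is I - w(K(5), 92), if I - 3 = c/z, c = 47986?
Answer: 1204038/22265 ≈ 54.078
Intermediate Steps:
I = 90788/22265 (I = 3 + 47986/44530 = 3 + 47986*(1/44530) = 3 + 23993/22265 = 90788/22265 ≈ 4.0776)
I - w(K(5), 92) = 90788/22265 - 1*(-50) = 90788/22265 + 50 = 1204038/22265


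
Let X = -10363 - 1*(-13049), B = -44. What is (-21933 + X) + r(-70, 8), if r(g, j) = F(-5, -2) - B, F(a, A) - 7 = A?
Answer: -19198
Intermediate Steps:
F(a, A) = 7 + A
X = 2686 (X = -10363 + 13049 = 2686)
r(g, j) = 49 (r(g, j) = (7 - 2) - 1*(-44) = 5 + 44 = 49)
(-21933 + X) + r(-70, 8) = (-21933 + 2686) + 49 = -19247 + 49 = -19198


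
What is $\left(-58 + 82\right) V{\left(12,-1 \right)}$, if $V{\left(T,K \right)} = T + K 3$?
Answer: $216$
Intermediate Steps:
$V{\left(T,K \right)} = T + 3 K$
$\left(-58 + 82\right) V{\left(12,-1 \right)} = \left(-58 + 82\right) \left(12 + 3 \left(-1\right)\right) = 24 \left(12 - 3\right) = 24 \cdot 9 = 216$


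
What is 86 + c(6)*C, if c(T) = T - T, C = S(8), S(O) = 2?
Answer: 86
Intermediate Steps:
C = 2
c(T) = 0
86 + c(6)*C = 86 + 0*2 = 86 + 0 = 86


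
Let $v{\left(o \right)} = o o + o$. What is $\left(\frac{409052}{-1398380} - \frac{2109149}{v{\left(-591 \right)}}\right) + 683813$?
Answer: $\frac{3334248941508281}{4876011222} \approx 6.8381 \cdot 10^{5}$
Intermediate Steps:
$v{\left(o \right)} = o + o^{2}$ ($v{\left(o \right)} = o^{2} + o = o + o^{2}$)
$\left(\frac{409052}{-1398380} - \frac{2109149}{v{\left(-591 \right)}}\right) + 683813 = \left(\frac{409052}{-1398380} - \frac{2109149}{\left(-591\right) \left(1 - 591\right)}\right) + 683813 = \left(409052 \left(- \frac{1}{1398380}\right) - \frac{2109149}{\left(-591\right) \left(-590\right)}\right) + 683813 = \left(- \frac{102263}{349595} - \frac{2109149}{348690}\right) + 683813 = - \frac{30920241205}{4876011222} + 683813 = \frac{3334248941508281}{4876011222}$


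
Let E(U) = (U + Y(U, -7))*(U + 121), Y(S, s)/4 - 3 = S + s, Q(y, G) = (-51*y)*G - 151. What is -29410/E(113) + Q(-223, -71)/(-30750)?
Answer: 8570762662/329194125 ≈ 26.036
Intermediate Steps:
Q(y, G) = -151 - 51*G*y (Q(y, G) = -51*G*y - 151 = -151 - 51*G*y)
Y(S, s) = 12 + 4*S + 4*s (Y(S, s) = 12 + 4*(S + s) = 12 + (4*S + 4*s) = 12 + 4*S + 4*s)
E(U) = (-16 + 5*U)*(121 + U) (E(U) = (U + (12 + 4*U + 4*(-7)))*(U + 121) = (U + (12 + 4*U - 28))*(121 + U) = (U + (-16 + 4*U))*(121 + U) = (-16 + 5*U)*(121 + U))
-29410/E(113) + Q(-223, -71)/(-30750) = -29410/(-1936 + 5*113**2 + 589*113) + (-151 - 51*(-71)*(-223))/(-30750) = -29410/(-1936 + 5*12769 + 66557) + (-151 - 807483)*(-1/30750) = -29410/(-1936 + 63845 + 66557) - 807634*(-1/30750) = -29410/128466 + 403817/15375 = -29410*1/128466 + 403817/15375 = -14705/64233 + 403817/15375 = 8570762662/329194125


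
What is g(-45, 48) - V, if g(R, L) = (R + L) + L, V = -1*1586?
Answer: 1637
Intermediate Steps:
V = -1586
g(R, L) = R + 2*L (g(R, L) = (L + R) + L = R + 2*L)
g(-45, 48) - V = (-45 + 2*48) - 1*(-1586) = (-45 + 96) + 1586 = 51 + 1586 = 1637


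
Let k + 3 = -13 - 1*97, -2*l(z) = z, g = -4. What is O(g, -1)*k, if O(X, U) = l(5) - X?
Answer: -339/2 ≈ -169.50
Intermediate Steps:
l(z) = -z/2
O(X, U) = -5/2 - X (O(X, U) = -1/2*5 - X = -5/2 - X)
k = -113 (k = -3 + (-13 - 1*97) = -3 + (-13 - 97) = -3 - 110 = -113)
O(g, -1)*k = (-5/2 - 1*(-4))*(-113) = (-5/2 + 4)*(-113) = (3/2)*(-113) = -339/2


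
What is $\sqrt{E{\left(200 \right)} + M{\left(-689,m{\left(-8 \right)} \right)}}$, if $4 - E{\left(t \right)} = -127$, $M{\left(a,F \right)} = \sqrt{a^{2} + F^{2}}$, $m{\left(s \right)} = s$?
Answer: $\sqrt{131 + \sqrt{474785}} \approx 28.636$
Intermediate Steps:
$M{\left(a,F \right)} = \sqrt{F^{2} + a^{2}}$
$E{\left(t \right)} = 131$ ($E{\left(t \right)} = 4 - -127 = 4 + 127 = 131$)
$\sqrt{E{\left(200 \right)} + M{\left(-689,m{\left(-8 \right)} \right)}} = \sqrt{131 + \sqrt{\left(-8\right)^{2} + \left(-689\right)^{2}}} = \sqrt{131 + \sqrt{64 + 474721}} = \sqrt{131 + \sqrt{474785}}$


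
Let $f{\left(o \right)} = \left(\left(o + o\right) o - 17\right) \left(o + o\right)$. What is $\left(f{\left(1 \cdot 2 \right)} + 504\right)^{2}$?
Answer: $219024$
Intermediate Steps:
$f{\left(o \right)} = 2 o \left(-17 + 2 o^{2}\right)$ ($f{\left(o \right)} = \left(2 o o - 17\right) 2 o = \left(2 o^{2} - 17\right) 2 o = \left(-17 + 2 o^{2}\right) 2 o = 2 o \left(-17 + 2 o^{2}\right)$)
$\left(f{\left(1 \cdot 2 \right)} + 504\right)^{2} = \left(\left(- 34 \cdot 1 \cdot 2 + 4 \left(1 \cdot 2\right)^{3}\right) + 504\right)^{2} = \left(\left(\left(-34\right) 2 + 4 \cdot 2^{3}\right) + 504\right)^{2} = \left(\left(-68 + 4 \cdot 8\right) + 504\right)^{2} = \left(\left(-68 + 32\right) + 504\right)^{2} = \left(-36 + 504\right)^{2} = 468^{2} = 219024$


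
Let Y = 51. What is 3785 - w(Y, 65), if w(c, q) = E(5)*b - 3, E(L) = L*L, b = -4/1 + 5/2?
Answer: 7651/2 ≈ 3825.5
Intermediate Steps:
b = -3/2 (b = -4*1 + 5*(½) = -4 + 5/2 = -3/2 ≈ -1.5000)
E(L) = L²
w(c, q) = -81/2 (w(c, q) = 5²*(-3/2) - 3 = 25*(-3/2) - 3 = -75/2 - 3 = -81/2)
3785 - w(Y, 65) = 3785 - 1*(-81/2) = 3785 + 81/2 = 7651/2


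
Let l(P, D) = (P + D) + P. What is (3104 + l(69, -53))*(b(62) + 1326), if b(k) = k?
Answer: 4426332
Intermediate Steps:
l(P, D) = D + 2*P (l(P, D) = (D + P) + P = D + 2*P)
(3104 + l(69, -53))*(b(62) + 1326) = (3104 + (-53 + 2*69))*(62 + 1326) = (3104 + (-53 + 138))*1388 = (3104 + 85)*1388 = 3189*1388 = 4426332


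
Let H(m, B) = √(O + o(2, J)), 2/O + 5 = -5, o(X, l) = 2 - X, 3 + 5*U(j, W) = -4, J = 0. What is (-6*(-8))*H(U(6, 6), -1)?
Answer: 48*I*√5/5 ≈ 21.466*I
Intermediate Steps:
U(j, W) = -7/5 (U(j, W) = -⅗ + (⅕)*(-4) = -⅗ - ⅘ = -7/5)
O = -⅕ (O = 2/(-5 - 5) = 2/(-10) = 2*(-⅒) = -⅕ ≈ -0.20000)
H(m, B) = I*√5/5 (H(m, B) = √(-⅕ + (2 - 1*2)) = √(-⅕ + (2 - 2)) = √(-⅕ + 0) = √(-⅕) = I*√5/5)
(-6*(-8))*H(U(6, 6), -1) = (-6*(-8))*(I*√5/5) = 48*(I*√5/5) = 48*I*√5/5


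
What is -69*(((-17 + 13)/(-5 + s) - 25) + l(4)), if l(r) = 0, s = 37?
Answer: 13869/8 ≈ 1733.6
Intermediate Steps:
-69*(((-17 + 13)/(-5 + s) - 25) + l(4)) = -69*(((-17 + 13)/(-5 + 37) - 25) + 0) = -69*((-4/32 - 25) + 0) = -69*((-4*1/32 - 25) + 0) = -69*((-⅛ - 25) + 0) = -69*(-201/8 + 0) = -69*(-201/8) = 13869/8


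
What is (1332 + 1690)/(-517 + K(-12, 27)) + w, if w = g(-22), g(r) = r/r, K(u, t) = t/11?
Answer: -13791/2830 ≈ -4.8731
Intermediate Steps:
K(u, t) = t/11 (K(u, t) = t*(1/11) = t/11)
g(r) = 1
w = 1
(1332 + 1690)/(-517 + K(-12, 27)) + w = (1332 + 1690)/(-517 + (1/11)*27) + 1 = 3022/(-517 + 27/11) + 1 = 3022/(-5660/11) + 1 = 3022*(-11/5660) + 1 = -16621/2830 + 1 = -13791/2830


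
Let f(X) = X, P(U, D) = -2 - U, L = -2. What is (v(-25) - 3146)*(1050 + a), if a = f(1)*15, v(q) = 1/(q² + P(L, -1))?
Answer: -418811037/125 ≈ -3.3505e+6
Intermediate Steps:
v(q) = q⁻² (v(q) = 1/(q² + (-2 - 1*(-2))) = 1/(q² + (-2 + 2)) = 1/(q² + 0) = 1/(q²) = q⁻²)
a = 15 (a = 1*15 = 15)
(v(-25) - 3146)*(1050 + a) = ((-25)⁻² - 3146)*(1050 + 15) = (1/625 - 3146)*1065 = -1966249/625*1065 = -418811037/125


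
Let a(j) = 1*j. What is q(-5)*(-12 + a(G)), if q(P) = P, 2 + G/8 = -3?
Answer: 260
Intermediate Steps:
G = -40 (G = -16 + 8*(-3) = -16 - 24 = -40)
a(j) = j
q(-5)*(-12 + a(G)) = -5*(-12 - 40) = -5*(-52) = 260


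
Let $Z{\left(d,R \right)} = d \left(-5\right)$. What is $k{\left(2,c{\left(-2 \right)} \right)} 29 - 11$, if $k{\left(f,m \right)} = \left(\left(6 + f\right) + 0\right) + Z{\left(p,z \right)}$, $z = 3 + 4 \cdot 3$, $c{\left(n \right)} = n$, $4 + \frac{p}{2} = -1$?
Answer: $1671$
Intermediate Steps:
$p = -10$ ($p = -8 + 2 \left(-1\right) = -8 - 2 = -10$)
$z = 15$ ($z = 3 + 12 = 15$)
$Z{\left(d,R \right)} = - 5 d$
$k{\left(f,m \right)} = 56 + f$ ($k{\left(f,m \right)} = \left(\left(6 + f\right) + 0\right) - -50 = \left(6 + f\right) + 50 = 56 + f$)
$k{\left(2,c{\left(-2 \right)} \right)} 29 - 11 = \left(56 + 2\right) 29 - 11 = 58 \cdot 29 - 11 = 1682 - 11 = 1671$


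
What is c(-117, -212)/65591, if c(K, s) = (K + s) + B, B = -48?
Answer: -377/65591 ≈ -0.0057477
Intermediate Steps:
c(K, s) = -48 + K + s (c(K, s) = (K + s) - 48 = -48 + K + s)
c(-117, -212)/65591 = (-48 - 117 - 212)/65591 = -377*1/65591 = -377/65591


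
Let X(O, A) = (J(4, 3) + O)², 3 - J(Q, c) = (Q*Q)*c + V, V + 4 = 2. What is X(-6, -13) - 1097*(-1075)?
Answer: 1181676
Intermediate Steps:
V = -2 (V = -4 + 2 = -2)
J(Q, c) = 5 - c*Q² (J(Q, c) = 3 - ((Q*Q)*c - 2) = 3 - (Q²*c - 2) = 3 - (c*Q² - 2) = 3 - (-2 + c*Q²) = 3 + (2 - c*Q²) = 5 - c*Q²)
X(O, A) = (-43 + O)² (X(O, A) = ((5 - 1*3*4²) + O)² = ((5 - 1*3*16) + O)² = ((5 - 48) + O)² = (-43 + O)²)
X(-6, -13) - 1097*(-1075) = (-43 - 6)² - 1097*(-1075) = (-49)² + 1179275 = 2401 + 1179275 = 1181676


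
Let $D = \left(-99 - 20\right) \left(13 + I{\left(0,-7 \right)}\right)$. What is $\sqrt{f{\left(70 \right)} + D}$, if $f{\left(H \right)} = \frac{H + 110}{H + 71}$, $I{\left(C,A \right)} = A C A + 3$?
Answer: $\frac{2 i \sqrt{1050779}}{47} \approx 43.62 i$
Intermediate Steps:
$I{\left(C,A \right)} = 3 + C A^{2}$ ($I{\left(C,A \right)} = C A^{2} + 3 = 3 + C A^{2}$)
$f{\left(H \right)} = \frac{110 + H}{71 + H}$
$D = -1904$ ($D = \left(-99 - 20\right) \left(13 + \left(3 + 0 \left(-7\right)^{2}\right)\right) = - 119 \left(13 + \left(3 + 0 \cdot 49\right)\right) = - 119 \left(13 + \left(3 + 0\right)\right) = - 119 \left(13 + 3\right) = \left(-119\right) 16 = -1904$)
$\sqrt{f{\left(70 \right)} + D} = \sqrt{\frac{110 + 70}{71 + 70} - 1904} = \sqrt{\frac{1}{141} \cdot 180 - 1904} = \sqrt{\frac{60}{47} - 1904} = \sqrt{- \frac{89428}{47}} = \frac{2 i \sqrt{1050779}}{47}$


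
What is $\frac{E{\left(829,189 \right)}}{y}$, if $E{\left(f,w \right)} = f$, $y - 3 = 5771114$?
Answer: $\frac{829}{5771117} \approx 0.00014365$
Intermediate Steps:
$y = 5771117$ ($y = 3 + 5771114 = 5771117$)
$\frac{E{\left(829,189 \right)}}{y} = \frac{829}{5771117}$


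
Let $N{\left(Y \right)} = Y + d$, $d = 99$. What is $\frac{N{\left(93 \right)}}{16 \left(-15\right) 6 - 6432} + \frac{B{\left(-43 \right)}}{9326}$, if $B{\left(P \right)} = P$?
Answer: $- \frac{11089}{382366} \approx -0.029001$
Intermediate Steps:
$N{\left(Y \right)} = 99 + Y$ ($N{\left(Y \right)} = Y + 99 = 99 + Y$)
$\frac{N{\left(93 \right)}}{16 \left(-15\right) 6 - 6432} + \frac{B{\left(-43 \right)}}{9326} = \frac{99 + 93}{16 \left(-15\right) 6 - 6432} - \frac{43}{9326} = \frac{192}{\left(-240\right) 6 - 6432} - \frac{43}{9326} = \frac{192}{-1440 - 6432} - \frac{43}{9326} = \frac{192}{-7872} - \frac{43}{9326} = 192 \left(- \frac{1}{7872}\right) - \frac{43}{9326} = - \frac{1}{41} - \frac{43}{9326} = - \frac{11089}{382366}$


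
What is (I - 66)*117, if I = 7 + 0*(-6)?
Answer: -6903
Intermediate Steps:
I = 7 (I = 7 + 0 = 7)
(I - 66)*117 = (7 - 66)*117 = -59*117 = -6903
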